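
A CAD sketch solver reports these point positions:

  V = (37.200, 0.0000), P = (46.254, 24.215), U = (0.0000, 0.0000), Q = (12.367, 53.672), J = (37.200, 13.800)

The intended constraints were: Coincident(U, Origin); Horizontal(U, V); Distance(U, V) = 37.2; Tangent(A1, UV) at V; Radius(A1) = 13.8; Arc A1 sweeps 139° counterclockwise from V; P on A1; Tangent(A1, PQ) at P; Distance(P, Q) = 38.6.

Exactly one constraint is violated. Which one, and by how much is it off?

Distance(P, Q) = 38.6 — off by 6.30.

U = (0.00, 0.00) ✓; U.y = 0.00, V.y = 0.00 ✓; |UV| = 37.20 ✓; ∠(JV, VU) = 90.00° ✓; |JV| = 13.80 ✓; bearing(J→P) − bearing(J→V) = 139.0° ✓; |JP| = 13.80 ✓; ∠(JP, PQ) = 90.00° ✓; |PQ| = 44.90 ✗.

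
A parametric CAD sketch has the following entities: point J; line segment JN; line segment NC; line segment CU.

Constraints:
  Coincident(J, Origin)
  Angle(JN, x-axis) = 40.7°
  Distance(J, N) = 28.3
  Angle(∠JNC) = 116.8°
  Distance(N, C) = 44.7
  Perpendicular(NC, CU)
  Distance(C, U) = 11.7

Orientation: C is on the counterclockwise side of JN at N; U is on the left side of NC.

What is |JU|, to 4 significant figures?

59.04

∠JNC = 116.8°, so NC runs at 40.7° + (180° − 116.8°) = 103.9° from the x-axis; with |NC| = 44.7, C = N + 44.7·(cos 103.9°, sin 103.9°) = (10.72, 61.85). The perpendicularity gives CU at right angles to NC; with |CU| = 11.7 on the left of NC, U = C + 11.7·(-0.9707, -0.2402) = (-0.6404, 59.03). Then |JU| = |U − J| = 59.04.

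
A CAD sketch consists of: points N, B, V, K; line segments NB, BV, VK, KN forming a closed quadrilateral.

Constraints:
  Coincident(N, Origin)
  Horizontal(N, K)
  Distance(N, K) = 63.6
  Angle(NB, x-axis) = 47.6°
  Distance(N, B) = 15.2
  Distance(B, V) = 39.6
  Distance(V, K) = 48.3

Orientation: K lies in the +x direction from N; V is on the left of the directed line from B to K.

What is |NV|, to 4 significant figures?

54.80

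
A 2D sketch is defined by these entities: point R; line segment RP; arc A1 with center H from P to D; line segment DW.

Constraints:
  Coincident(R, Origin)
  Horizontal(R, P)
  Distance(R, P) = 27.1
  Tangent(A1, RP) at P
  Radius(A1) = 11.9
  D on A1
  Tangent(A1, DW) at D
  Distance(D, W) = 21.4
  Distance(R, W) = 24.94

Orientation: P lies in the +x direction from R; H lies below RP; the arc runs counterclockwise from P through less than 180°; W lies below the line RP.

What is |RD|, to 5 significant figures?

17.845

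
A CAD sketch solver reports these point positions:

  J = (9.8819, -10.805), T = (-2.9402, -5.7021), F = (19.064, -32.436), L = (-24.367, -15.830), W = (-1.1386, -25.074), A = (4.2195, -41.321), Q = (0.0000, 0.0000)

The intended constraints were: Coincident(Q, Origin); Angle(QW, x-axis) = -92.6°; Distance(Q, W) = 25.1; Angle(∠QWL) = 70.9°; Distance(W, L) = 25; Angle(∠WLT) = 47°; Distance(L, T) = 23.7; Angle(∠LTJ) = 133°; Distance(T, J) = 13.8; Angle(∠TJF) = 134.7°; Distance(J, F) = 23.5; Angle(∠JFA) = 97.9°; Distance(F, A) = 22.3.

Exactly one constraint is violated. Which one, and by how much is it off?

Distance(F, A) = 22.3 — off by 5.00.

Q = (0.00, 0.00) ✓; QW at -92.60° ✓; |QW| = 25.10 ✓; ∠QWL = 70.90° ✓; |WL| = 25.00 ✓; ∠WLT = 47.00° ✓; |LT| = 23.70 ✓; ∠LTJ = 133.0° ✓; |TJ| = 13.80 ✓; ∠TJF = 134.7° ✓; |JF| = 23.50 ✓; ∠JFA = 97.90° ✓; |FA| = 17.30 ✗.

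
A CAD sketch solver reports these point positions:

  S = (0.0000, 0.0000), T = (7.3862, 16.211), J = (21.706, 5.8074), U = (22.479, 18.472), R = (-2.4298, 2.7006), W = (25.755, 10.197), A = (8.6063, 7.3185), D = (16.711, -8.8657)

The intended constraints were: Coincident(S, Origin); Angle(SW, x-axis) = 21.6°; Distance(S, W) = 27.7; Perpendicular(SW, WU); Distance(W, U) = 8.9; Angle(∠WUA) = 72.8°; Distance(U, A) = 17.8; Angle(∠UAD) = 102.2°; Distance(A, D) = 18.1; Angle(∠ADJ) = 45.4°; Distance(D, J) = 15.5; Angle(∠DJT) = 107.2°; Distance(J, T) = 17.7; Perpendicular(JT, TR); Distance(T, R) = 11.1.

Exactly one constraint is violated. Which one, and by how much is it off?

Distance(T, R) = 11.1 — off by 5.60.

S = (0.00, 0.00) ✓; SW at 21.60° ✓; |SW| = 27.70 ✓; ∠(SW, WU) = 90.00° ✓; |WU| = 8.900 ✓; ∠WUA = 72.80° ✓; |UA| = 17.80 ✓; ∠UAD = 102.2° ✓; |AD| = 18.10 ✓; ∠ADJ = 45.40° ✓; |DJ| = 15.50 ✓; ∠DJT = 107.2° ✓; |JT| = 17.70 ✓; ∠(JT, TR) = 90.00° ✓; |TR| = 16.70 ✗.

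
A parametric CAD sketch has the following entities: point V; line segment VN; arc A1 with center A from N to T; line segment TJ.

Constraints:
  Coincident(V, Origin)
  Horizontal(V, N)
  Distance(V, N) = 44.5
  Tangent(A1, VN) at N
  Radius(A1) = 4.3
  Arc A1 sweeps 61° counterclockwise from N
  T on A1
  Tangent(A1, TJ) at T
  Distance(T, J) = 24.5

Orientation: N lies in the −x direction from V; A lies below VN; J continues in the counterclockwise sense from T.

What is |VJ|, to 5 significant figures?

64.619

V is at the origin; V and N share the same y with |VN| = 44.5 and N on the −x side, so N = (-44.500, 0.0000). A1 meets VN tangentially, so AN is at right angles to VN, so A = N + (0, -4.3) = (-44.500, -4.3000). On A1, N sits at bearing 90° from A; a 61° counterclockwise sweep puts T at bearing 151°, so T = A + 4.3·(cos 151°, sin 151°) = (-48.261, -2.2153). Tangency of A1 to TJ means the radius AT is perpendicular to TJ, so TJ runs along (−sin 151°, cos 151°); with |TJ| = 24.5, J = (-60.139, -23.644). Then |VJ| = |J − V| = 64.619.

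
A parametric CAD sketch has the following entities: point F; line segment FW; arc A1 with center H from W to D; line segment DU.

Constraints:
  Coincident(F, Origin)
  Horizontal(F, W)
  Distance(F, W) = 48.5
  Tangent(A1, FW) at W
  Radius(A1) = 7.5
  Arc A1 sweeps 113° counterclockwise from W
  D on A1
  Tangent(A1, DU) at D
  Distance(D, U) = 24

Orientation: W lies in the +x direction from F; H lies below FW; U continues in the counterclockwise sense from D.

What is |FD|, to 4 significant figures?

42.88

A1 meets FW tangentially, so HW is at right angles to FW, so H = W + (0, -7.5) = (48.50, -7.500). On A1, W sits at bearing 90° from H; a 113° counterclockwise sweep puts D at bearing 203°, so D = H + 7.5·(cos 203°, sin 203°) = (41.60, -10.43). Then |FD| = |D − F| = 42.88.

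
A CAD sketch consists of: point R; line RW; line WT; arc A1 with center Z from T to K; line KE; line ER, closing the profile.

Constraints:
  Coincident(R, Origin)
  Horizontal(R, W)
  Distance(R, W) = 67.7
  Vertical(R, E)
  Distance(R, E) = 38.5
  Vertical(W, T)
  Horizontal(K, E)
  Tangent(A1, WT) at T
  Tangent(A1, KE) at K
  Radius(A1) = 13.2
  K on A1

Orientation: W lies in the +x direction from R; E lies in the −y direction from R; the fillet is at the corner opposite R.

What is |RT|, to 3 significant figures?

72.3

The virtual corner opposite R is at (67.7, -38.5). Since A1 is tangent to WT there, ZT ⟂ WT and since A1 is tangent to KE there, ZK ⟂ KE, with radius 13.2, so the center Z sits 13.2 in from both sides at Z = (54.5, -25.3). That places the tangent points at T = (67.7, -25.3) on WT and K = (54.5, -38.5) on KE. Then |RT| = |T − R| = 72.3.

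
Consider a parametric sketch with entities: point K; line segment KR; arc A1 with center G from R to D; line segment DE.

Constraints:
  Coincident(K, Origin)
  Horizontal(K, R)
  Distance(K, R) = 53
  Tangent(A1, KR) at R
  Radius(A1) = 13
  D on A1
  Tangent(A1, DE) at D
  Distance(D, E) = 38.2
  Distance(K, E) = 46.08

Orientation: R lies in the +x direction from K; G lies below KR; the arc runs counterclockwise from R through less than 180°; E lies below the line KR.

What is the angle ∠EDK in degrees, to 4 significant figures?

69.75°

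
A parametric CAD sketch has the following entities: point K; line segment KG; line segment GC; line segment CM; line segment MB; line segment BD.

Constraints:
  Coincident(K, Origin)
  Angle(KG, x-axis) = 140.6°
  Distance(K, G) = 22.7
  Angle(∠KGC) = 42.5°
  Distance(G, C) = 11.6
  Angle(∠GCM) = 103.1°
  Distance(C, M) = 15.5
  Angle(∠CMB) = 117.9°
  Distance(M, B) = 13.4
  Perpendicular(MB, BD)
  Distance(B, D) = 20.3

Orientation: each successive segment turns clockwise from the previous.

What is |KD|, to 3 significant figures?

26.0

K is at the origin; KG runs at 140.6° with length 22.7, so G = (-17.5, 14.4). ∠KGC = 42.5° gives GC at 3.10° from the x-axis; with |GC| = 11.6, C = (-5.96, 15.0). ∠GCM = 103.1° gives CM at -73.8° from the x-axis; with |CM| = 15.5, M = (-1.63, 0.151). ∠CMB = 117.9° gives MB at -136° from the x-axis; with |MB| = 13.4, B = (-11.3, -9.17). MB ⟂ BD, so BD runs at 134°; with |BD| = 20.3, D = (-25.4, 5.40). Then |KD| = |D − K| = 26.0.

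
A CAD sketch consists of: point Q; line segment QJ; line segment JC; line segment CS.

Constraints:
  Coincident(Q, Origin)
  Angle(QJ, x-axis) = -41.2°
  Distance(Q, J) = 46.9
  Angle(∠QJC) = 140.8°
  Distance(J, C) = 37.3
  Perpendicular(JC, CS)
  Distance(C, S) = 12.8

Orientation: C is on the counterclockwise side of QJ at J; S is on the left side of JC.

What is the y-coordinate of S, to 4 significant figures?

-19.40

Q is at the origin; QJ runs at -41.2° with length 46.9, so J = 46.9·(cos -41.2°, sin -41.2°) = (35.29, -30.89). ∠QJC = 140.8°, so JC runs at -41.2° + (180° − 140.8°) = -2.000° from the x-axis; with |JC| = 37.3, C = J + 37.3·(cos -2.000°, sin -2.000°) = (72.57, -32.19). JC ⟂ CS; with |CS| = 12.8 on the left of JC, S = C + 12.8·(0.03490, 0.9994) = (73.01, -19.40). So S.y = -19.40.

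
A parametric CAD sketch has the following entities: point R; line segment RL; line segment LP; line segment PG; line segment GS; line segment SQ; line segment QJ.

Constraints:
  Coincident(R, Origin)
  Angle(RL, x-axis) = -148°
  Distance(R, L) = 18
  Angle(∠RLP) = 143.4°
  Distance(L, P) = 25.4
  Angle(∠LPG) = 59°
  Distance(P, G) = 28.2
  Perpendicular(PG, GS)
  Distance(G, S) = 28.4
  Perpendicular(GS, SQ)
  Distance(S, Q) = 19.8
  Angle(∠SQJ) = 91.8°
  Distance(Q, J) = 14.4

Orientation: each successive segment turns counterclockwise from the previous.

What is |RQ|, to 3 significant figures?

21.3

PG ⟂ GS, so GS runs at 99.6°; with |GS| = 28.4, S = (-1.46, -0.482). The perpendicularity gives SQ at right angles to GS, so SQ runs at -170°; with |SQ| = 19.8, Q = (-21.0, -3.78). Then |RQ| = |Q − R| = 21.3.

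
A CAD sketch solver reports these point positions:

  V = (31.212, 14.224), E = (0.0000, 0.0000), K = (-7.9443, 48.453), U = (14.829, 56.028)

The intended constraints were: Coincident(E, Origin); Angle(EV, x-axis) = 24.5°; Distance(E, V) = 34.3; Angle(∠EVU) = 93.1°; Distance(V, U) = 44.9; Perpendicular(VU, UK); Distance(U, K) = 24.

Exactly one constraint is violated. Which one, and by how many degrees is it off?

Perpendicular(VU, UK) — off by 3.00°.

E = (0.00, 0.00) ✓; EV at 24.50° ✓; |EV| = 34.30 ✓; ∠EVU = 93.10° ✓; |VU| = 44.90 ✓; ∠(VU, UK) = 87.00° ✗; |UK| = 24.00 ✓.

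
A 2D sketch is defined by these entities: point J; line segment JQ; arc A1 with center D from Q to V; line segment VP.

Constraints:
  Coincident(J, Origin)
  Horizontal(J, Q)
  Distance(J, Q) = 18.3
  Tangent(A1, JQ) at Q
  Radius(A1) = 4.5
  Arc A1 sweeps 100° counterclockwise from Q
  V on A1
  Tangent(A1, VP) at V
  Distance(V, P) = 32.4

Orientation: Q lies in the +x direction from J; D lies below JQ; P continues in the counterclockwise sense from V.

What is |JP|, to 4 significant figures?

41.99

On A1, Q sits at bearing 90° from D; a 100° counterclockwise sweep puts V at bearing 190°, so V = D + 4.5·(cos 190°, sin 190°) = (13.87, -5.281). Since A1 is tangent to VP there, DV ⟂ VP, so VP runs along (−sin 190°, cos 190°); with |VP| = 32.4, P = (19.49, -37.19). Then |JP| = |P − J| = 41.99.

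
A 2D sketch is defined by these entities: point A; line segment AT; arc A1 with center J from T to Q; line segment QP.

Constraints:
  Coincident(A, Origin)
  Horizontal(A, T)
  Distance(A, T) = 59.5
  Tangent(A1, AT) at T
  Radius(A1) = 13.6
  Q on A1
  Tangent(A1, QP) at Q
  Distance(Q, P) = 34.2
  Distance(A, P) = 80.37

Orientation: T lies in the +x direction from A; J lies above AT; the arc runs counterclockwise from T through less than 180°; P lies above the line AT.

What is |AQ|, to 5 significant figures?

74.610

A is at the origin; AT is horizontal with |AT| = 59.5 and T on the +x side, so T = (59.500, 0.0000). Since A1 is tangent to AT there, JT ⟂ AT, so J = T + (0, 13.6) = (59.500, 13.600). Since JQ ⟂ QP (tangency), |JP| = √(13.6² + 34.2²) = 36.805 regardless of where Q sits on A1. So P lies on both circle(A, 80.37) and circle(J, 36.805); the above-AT intersection is P = (62.712, 50.264). Q is the foot of the tangent from P: Q = (72.528, 17.503).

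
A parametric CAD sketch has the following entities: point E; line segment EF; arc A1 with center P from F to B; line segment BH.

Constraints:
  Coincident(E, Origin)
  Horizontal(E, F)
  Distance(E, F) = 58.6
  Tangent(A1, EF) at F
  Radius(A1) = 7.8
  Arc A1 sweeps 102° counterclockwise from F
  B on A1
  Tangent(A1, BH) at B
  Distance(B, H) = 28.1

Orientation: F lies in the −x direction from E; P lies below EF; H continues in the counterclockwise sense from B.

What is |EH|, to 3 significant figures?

70.8

On A1, F sits at bearing 90° from P; a 102° counterclockwise sweep puts B at bearing 192°, so B = P + 7.8·(cos 192°, sin 192°) = (-66.2, -9.42). Tangency of A1 to BH means the radius PB is perpendicular to BH, so BH runs along (−sin 192°, cos 192°); with |BH| = 28.1, H = (-60.4, -36.9). Then |EH| = |H − E| = 70.8.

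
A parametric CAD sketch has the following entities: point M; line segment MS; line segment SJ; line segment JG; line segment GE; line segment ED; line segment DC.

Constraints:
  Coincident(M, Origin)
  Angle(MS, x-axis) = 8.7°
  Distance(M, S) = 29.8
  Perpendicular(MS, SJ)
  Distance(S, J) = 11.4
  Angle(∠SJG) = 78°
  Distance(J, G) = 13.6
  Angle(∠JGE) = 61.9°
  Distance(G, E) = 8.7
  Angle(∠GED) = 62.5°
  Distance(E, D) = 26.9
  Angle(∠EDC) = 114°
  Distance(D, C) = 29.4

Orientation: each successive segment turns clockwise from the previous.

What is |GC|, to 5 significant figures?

39.753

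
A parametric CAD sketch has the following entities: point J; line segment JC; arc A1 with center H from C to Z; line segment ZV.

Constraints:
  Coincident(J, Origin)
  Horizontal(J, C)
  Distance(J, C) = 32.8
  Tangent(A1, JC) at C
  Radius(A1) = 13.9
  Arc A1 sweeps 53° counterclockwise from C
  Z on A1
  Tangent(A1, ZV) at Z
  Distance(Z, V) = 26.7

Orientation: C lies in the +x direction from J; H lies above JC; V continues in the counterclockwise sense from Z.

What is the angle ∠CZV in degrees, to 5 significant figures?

153.50°

On A1, C sits at bearing -90° from H; a 53° counterclockwise sweep puts Z at bearing -37°, so Z = H + 13.9·(cos -37°, sin -37°) = (43.901, 5.5348). The tangent condition forces HZ to be normal to ZV, so ZV runs along (−sin -37°, cos -37°); with |ZV| = 26.7, V = (59.969, 26.858). Then cos ∠CZV = ZC·ZV / (|ZC||ZV|), giving 153.50°.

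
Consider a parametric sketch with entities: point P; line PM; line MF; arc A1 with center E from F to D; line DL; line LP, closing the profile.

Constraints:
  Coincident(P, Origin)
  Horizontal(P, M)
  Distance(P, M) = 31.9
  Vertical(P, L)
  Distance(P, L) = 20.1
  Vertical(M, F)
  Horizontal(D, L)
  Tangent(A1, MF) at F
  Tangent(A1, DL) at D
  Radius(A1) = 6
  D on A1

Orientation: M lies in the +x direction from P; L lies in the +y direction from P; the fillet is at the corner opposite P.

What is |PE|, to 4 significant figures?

29.49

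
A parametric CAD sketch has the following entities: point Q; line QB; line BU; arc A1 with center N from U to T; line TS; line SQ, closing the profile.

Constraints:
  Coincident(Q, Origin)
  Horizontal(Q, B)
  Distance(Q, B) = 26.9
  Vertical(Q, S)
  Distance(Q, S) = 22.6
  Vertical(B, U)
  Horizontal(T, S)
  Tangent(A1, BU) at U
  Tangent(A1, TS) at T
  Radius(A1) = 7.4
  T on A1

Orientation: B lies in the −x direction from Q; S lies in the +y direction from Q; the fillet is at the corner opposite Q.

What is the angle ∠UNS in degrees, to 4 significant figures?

159.2°

Q is at the origin; Q and B share the same y with |QB| = 26.9 and B on the −x side, so B = (-26.90, 0.000). Q and S share the same x with |QS| = 22.6 and S on the +y side, so S = (0.000, 22.60). The virtual corner opposite Q is at (-26.90, 22.60). A1 meets BU tangentially, so NU is at right angles to BU and since A1 is tangent to TS there, NT ⟂ TS, with radius 7.4, so the center N sits 7.4 in from both sides at N = (-19.50, 15.20). That places the tangent points at U = (-26.90, 15.20) on BU and T = (-19.50, 22.60) on TS. Then cos ∠UNS = NU·NS / (|NU||NS|), giving 159.2°.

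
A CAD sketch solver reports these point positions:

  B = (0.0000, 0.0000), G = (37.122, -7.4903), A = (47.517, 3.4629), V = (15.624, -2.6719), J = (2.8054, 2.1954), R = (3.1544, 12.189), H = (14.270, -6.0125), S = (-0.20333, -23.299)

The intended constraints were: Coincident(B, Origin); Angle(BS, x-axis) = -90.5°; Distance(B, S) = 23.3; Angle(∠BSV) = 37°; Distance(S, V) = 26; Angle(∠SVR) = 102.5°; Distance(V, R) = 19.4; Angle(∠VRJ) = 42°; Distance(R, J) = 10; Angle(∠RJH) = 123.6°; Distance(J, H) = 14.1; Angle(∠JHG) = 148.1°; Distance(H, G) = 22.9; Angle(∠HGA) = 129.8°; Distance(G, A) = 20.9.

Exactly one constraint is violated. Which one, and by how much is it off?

Distance(G, A) = 20.9 — off by 5.80.

B = (0.00, 0.00) ✓; BS at -90.50° ✓; |BS| = 23.30 ✓; ∠BSV = 37.00° ✓; |SV| = 26.00 ✓; ∠SVR = 102.5° ✓; |VR| = 19.40 ✓; ∠VRJ = 42.00° ✓; |RJ| = 10.00 ✓; ∠RJH = 123.6° ✓; |JH| = 14.10 ✓; ∠JHG = 148.1° ✓; |HG| = 22.90 ✓; ∠HGA = 129.8° ✓; |GA| = 15.10 ✗.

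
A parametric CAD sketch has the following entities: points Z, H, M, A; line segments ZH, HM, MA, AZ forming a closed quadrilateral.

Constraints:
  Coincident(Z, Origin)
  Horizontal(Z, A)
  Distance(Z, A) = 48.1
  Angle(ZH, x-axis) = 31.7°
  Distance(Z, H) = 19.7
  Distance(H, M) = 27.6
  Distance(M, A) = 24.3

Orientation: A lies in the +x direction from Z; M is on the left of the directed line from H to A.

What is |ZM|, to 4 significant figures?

47.28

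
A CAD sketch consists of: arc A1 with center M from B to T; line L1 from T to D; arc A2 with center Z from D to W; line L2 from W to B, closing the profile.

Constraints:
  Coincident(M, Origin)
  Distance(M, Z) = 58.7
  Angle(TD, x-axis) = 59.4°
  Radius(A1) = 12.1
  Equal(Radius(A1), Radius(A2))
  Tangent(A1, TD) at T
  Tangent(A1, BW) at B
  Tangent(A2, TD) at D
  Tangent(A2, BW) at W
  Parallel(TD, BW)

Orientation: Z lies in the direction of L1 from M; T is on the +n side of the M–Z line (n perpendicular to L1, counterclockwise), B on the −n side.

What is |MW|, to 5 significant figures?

59.934

The slot axis is L1's direction at 59.4°, so u = (cos 59.4°, sin 59.4°) = (0.50904, 0.86074) and n = (−sin 59.4°, cos 59.4°) = (-0.86074, 0.50904). M is at the origin and Z lies 58.7 along u from M, so Z = 58.7·u = (29.881, 50.526). Tangency of A1 to both parallel lines with radius 12.1 puts T and B at M ± 12.1·n: T = (-10.415, 6.1594), B = (10.415, -6.1594). Equal radii place D and W the same way about Z: D = Z + 12.1·n = (19.466, 56.685), W = Z − 12.1·n = (40.296, 44.366). Then |MW| = |W − M| = 59.934.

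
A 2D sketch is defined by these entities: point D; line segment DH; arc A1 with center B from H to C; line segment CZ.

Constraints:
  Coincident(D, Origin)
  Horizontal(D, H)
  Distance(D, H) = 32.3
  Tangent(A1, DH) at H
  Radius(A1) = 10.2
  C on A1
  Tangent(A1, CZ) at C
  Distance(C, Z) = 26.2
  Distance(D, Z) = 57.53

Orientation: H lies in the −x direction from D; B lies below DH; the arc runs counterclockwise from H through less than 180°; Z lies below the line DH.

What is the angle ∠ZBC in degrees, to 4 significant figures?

68.73°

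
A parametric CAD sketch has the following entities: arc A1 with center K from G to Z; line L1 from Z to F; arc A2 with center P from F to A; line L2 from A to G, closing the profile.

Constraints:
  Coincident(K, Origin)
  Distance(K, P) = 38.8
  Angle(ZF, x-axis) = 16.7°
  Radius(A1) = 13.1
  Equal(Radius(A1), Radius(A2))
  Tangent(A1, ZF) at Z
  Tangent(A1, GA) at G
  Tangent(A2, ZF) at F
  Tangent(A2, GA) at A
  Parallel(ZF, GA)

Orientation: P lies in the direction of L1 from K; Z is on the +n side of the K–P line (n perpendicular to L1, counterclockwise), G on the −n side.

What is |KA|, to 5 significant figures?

40.952

Tangency of A1 to both parallel lines with radius 13.1 puts Z and G at K ± 13.1·n: Z = (-3.7644, 12.547), G = (3.7644, -12.547). Equal radii place F and A the same way about P: F = P + 13.1·n = (33.399, 23.697), A = P − 13.1·n = (40.928, -1.3979). Then |KA| = |A − K| = 40.952.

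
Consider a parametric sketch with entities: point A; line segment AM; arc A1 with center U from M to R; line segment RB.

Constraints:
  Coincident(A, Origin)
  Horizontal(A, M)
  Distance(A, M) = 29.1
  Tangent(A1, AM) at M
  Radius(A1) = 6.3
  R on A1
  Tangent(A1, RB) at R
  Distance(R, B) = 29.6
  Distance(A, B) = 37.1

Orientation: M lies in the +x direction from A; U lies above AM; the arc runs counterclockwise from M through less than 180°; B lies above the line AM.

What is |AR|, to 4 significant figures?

35.56

A is at the origin; AM is horizontal with |AM| = 29.1 and M on the +x side, so M = (29.10, 0.000). The tangent condition forces UM to be normal to AM, so U = M + (0, 6.3) = (29.10, 6.300). Since UR ⟂ RB (tangency), |UB| = √(6.3² + 29.6²) = 30.26 regardless of where R sits on A1. So B lies on both circle(A, 37.1) and circle(U, 30.26); the above-AM intersection is B = (15.89, 33.53). R is the foot of the tangent from B: R = (34.07, 10.17).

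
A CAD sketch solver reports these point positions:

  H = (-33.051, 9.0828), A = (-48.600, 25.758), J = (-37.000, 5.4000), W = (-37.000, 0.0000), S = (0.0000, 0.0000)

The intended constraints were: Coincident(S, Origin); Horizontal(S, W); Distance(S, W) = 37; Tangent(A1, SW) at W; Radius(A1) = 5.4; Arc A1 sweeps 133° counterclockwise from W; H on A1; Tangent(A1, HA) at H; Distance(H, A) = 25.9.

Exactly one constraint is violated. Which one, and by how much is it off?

Distance(H, A) = 25.9 — off by 3.10.

S = (0.00, 0.00) ✓; S.y = 0.00, W.y = 0.00 ✓; |SW| = 37.00 ✓; ∠(JW, WS) = 90.00° ✓; |JW| = 5.400 ✓; bearing(J→H) − bearing(J→W) = 133.0° ✓; |JH| = 5.400 ✓; ∠(JH, HA) = 90.00° ✓; |HA| = 22.80 ✗.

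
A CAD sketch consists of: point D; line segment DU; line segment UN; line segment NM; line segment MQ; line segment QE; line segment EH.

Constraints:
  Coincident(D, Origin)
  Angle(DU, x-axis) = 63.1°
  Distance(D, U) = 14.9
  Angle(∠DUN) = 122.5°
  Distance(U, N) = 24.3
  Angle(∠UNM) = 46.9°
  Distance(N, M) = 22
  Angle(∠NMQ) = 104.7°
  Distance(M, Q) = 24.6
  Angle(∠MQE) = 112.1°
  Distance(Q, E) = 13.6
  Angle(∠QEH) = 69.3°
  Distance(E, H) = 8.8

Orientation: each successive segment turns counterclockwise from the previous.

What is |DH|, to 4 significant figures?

18.41

D is at the origin; DU runs at 63.1° with length 14.9, so U = (6.741, 13.29). ∠DUN = 122.5° gives UN at 120.6° from the x-axis; with |UN| = 24.3, N = (-5.628, 34.20). ∠UNM = 46.9° gives NM at -106.3° from the x-axis; with |NM| = 22.0, M = (-11.80, 13.09). ∠NMQ = 104.7° gives MQ at -31.00° from the x-axis; with |MQ| = 24.6, Q = (9.283, 0.4182). ∠MQE = 112.1° gives QE at 36.90° from the x-axis; with |QE| = 13.6, E = (20.16, 8.584). ∠QEH = 69.3° gives EH at 147.6° from the x-axis; with |EH| = 8.8, H = (12.73, 13.30). Then |DH| = |H − D| = 18.41.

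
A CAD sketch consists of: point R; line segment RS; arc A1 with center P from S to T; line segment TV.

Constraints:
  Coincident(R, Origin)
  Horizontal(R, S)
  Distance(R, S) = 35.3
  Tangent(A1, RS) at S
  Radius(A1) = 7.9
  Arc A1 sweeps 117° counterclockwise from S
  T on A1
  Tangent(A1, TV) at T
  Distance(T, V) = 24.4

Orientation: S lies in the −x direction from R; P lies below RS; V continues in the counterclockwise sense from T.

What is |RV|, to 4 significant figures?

45.62

R is at the origin; RS is horizontal with |RS| = 35.3 and S on the −x side, so S = (-35.30, 0.000). Tangency of A1 to RS means the radius PS is perpendicular to RS, so P = S + (0, -7.9) = (-35.30, -7.900). On A1, S sits at bearing 90° from P; a 117° counterclockwise sweep puts T at bearing 207°, so T = P + 7.9·(cos 207°, sin 207°) = (-42.34, -11.49). The tangent condition forces PT to be normal to TV, so TV runs along (−sin 207°, cos 207°); with |TV| = 24.4, V = (-31.26, -33.23). Then |RV| = |V − R| = 45.62.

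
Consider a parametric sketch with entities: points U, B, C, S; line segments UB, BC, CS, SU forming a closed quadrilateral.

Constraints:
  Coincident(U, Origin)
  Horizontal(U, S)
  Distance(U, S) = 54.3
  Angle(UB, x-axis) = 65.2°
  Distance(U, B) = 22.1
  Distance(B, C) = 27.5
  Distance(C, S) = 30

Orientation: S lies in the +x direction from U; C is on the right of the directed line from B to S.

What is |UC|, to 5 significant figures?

24.607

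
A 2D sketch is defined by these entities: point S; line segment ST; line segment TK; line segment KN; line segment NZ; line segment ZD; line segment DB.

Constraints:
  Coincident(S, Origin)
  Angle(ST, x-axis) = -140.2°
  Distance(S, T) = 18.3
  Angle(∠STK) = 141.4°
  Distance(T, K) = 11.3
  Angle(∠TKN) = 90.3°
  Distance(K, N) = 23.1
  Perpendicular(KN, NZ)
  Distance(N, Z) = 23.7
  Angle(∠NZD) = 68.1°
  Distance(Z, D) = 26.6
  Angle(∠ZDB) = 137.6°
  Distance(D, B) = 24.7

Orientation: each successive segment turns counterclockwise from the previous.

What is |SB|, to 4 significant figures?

41.49

S is at the origin; ST runs at -140.2° with length 18.3, so T = (-14.06, -11.71). ∠STK = 141.4° gives TK at -101.6° from the x-axis; with |TK| = 11.3, K = (-16.33, -22.78). ∠TKN = 90.3° gives KN at -11.90° from the x-axis; with |KN| = 23.1, N = (6.272, -27.55). KN is perpendicular to NZ, so NZ runs at 78.10°; with |NZ| = 23.7, Z = (11.16, -4.356). ∠NZD = 68.1° gives ZD at -170.0° from the x-axis; with |ZD| = 26.6, D = (-15.04, -8.975). ∠ZDB = 137.6° gives DB at -127.6° from the x-axis; with |DB| = 24.7, B = (-30.11, -28.54). Then |SB| = |B − S| = 41.49.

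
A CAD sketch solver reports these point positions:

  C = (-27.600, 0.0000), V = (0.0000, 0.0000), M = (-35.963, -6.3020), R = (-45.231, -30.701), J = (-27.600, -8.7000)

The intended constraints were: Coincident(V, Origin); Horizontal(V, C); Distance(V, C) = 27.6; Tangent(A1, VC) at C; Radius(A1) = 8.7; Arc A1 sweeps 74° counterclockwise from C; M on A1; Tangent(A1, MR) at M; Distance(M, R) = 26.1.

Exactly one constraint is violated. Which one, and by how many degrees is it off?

Tangent(A1, MR) at M — off by 4.80°.

V = (0.00, 0.00) ✓; V.y = 0.00, C.y = 0.00 ✓; |VC| = 27.60 ✓; ∠(JC, CV) = 90.00° ✓; |JC| = 8.700 ✓; bearing(J→M) − bearing(J→C) = 74.00° ✓; |JM| = 8.700 ✓; ∠(JM, MR) = 94.80° ✗; |MR| = 26.10 ✓.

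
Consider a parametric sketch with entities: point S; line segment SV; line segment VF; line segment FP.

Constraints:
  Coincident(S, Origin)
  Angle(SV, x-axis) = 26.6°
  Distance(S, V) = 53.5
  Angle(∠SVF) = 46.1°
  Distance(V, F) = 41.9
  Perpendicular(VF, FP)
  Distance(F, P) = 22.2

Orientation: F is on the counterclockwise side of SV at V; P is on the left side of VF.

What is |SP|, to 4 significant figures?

17.04

S is at the origin; SV runs at 26.6° with length 53.5, so V = 53.5·(cos 26.6°, sin 26.6°) = (47.84, 23.96). ∠SVF = 46.1°, so VF runs at 26.6° + (180° − 46.1°) = 160.5° from the x-axis; with |VF| = 41.9, F = V + 41.9·(cos 160.5°, sin 160.5°) = (8.341, 37.94). VF ⟂ FP; with |FP| = 22.2 on the left of VF, P = F + 22.2·(-0.3338, -0.9426) = (0.9301, 17.01). Then |SP| = |P − S| = 17.04.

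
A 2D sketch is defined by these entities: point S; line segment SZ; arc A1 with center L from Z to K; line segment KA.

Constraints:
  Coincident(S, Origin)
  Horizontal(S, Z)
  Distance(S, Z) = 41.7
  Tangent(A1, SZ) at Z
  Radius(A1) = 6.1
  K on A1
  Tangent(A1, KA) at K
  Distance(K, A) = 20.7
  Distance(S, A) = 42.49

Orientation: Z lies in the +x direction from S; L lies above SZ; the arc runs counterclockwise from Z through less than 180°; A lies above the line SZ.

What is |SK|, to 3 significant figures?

47.5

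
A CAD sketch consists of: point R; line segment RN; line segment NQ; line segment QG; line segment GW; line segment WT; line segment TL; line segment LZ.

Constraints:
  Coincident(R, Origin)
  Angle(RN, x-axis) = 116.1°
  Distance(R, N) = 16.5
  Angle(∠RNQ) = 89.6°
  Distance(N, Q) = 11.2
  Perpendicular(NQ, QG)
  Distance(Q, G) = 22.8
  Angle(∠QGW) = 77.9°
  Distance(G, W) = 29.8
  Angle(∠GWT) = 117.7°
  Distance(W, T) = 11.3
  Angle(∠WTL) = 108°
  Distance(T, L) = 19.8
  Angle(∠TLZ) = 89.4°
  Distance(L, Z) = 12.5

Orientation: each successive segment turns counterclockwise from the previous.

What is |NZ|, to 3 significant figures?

5.69

R is at the origin; RN runs at 116.1° with length 16.5, so N = (-7.26, 14.8). ∠RNQ = 89.6° gives NQ at -154° from the x-axis; with |NQ| = 11.2, Q = (-17.3, 9.82). The perpendicularity gives QG at right angles to NQ, so QG runs at -63.5°; with |QG| = 22.8, G = (-7.11, -10.6). ∠QGW = 77.9° gives GW at 38.6° from the x-axis; with |GW| = 29.8, W = (16.2, 8.01). ∠GWT = 117.7° gives WT at 101° from the x-axis; with |WT| = 11.3, T = (14.0, 19.1). ∠WTL = 108.0° gives TL at 173° from the x-axis; with |TL| = 19.8, L = (-5.60, 21.6). ∠TLZ = 89.4° gives LZ at -96.5° from the x-axis; with |LZ| = 12.5, Z = (-7.02, 9.13). Then |NZ| = |Z − N| = 5.69.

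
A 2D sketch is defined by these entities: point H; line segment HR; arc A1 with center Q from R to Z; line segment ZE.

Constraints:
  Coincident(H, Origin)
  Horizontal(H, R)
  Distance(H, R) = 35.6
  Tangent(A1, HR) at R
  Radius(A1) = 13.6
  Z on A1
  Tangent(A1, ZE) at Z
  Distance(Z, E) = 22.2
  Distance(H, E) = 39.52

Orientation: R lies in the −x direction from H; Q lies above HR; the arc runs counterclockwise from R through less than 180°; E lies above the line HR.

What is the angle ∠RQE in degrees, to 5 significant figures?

142.45°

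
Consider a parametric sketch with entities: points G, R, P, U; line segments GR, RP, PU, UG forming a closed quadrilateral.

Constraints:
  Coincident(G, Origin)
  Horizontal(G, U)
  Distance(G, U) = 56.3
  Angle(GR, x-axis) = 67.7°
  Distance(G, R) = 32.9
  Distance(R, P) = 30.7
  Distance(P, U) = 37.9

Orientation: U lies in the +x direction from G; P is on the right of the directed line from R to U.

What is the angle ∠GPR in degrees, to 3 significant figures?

79.9°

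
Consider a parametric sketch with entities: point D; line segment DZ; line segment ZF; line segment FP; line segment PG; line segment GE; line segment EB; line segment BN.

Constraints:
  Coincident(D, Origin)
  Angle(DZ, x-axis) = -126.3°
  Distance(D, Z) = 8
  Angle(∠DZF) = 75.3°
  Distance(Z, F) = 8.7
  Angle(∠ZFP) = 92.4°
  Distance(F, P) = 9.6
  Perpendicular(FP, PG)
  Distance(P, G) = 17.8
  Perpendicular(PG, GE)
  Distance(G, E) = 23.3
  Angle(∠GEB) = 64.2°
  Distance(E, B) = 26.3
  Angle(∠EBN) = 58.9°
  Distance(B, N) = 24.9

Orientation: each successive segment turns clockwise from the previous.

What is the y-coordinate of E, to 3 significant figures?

-22.1

The perpendicularity gives PG at right angles to FP, so PG runs at -48.6°; with |PG| = 17.8, G = (8.76, -6.69). The perpendicularity gives GE at right angles to PG, so GE runs at -139°; with |GE| = 23.3, E = (-8.72, -22.1). So E.y = -22.1.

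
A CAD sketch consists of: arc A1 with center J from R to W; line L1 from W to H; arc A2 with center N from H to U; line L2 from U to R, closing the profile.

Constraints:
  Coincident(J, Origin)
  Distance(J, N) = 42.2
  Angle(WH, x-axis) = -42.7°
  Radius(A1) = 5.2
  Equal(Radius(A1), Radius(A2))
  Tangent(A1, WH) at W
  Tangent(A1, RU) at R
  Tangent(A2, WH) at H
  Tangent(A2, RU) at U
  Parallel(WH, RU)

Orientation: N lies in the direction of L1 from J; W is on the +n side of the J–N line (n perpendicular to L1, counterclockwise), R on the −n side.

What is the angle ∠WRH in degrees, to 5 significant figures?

76.156°

The slot axis is L1's direction at -42.7°, so u = (cos -42.7°, sin -42.7°) = (0.73491, -0.67816) and n = (−sin -42.7°, cos -42.7°) = (0.67816, 0.73491). J is at the origin and N lies 42.2 along u from J, so N = 42.2·u = (31.013, -28.618). Tangency of A1 to both parallel lines with radius 5.2 puts W and R at J ± 5.2·n: W = (3.5264, 3.8216), R = (-3.5264, -3.8216). Equal radii place H and U the same way about N: H = N + 5.2·n = (34.540, -24.797), U = N − 5.2·n = (27.487, -32.440). Then cos ∠WRH = RW·RH / (|RW||RH|), giving 76.156°.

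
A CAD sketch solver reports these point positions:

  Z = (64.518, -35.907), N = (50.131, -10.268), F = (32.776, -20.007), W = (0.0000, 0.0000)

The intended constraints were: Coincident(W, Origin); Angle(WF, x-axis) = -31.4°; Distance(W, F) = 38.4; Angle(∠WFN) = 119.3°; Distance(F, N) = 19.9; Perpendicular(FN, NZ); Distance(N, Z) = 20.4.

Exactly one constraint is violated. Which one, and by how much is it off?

Distance(N, Z) = 20.4 — off by 9.00.

W = (0.00, 0.00) ✓; WF at -31.40° ✓; |WF| = 38.40 ✓; ∠WFN = 119.3° ✓; |FN| = 19.90 ✓; ∠(FN, NZ) = 90.00° ✓; |NZ| = 29.40 ✗.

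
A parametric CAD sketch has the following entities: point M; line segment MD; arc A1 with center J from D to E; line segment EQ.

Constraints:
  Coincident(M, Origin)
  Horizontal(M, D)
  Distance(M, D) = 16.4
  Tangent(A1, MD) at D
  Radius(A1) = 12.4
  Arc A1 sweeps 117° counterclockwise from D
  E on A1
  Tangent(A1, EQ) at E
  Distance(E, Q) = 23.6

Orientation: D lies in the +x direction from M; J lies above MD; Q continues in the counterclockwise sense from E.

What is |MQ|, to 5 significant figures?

42.491

On A1, D sits at bearing -90° from J; a 117° counterclockwise sweep puts E at bearing 27°, so E = J + 12.4·(cos 27°, sin 27°) = (27.448, 18.029). The tangent condition forces JE to be normal to EQ, so EQ runs along (−sin 27°, cos 27°); with |EQ| = 23.6, Q = (16.734, 39.057). Then |MQ| = |Q − M| = 42.491.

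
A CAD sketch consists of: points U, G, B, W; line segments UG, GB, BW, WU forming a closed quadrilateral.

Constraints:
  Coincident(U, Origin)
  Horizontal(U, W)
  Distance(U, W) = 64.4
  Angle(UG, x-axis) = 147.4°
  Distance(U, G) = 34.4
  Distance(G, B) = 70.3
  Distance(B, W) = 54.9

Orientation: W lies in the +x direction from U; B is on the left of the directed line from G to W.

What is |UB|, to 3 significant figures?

58.6

Checks: |GB| = 70.30 ✓; |BW| = 54.90 ✓.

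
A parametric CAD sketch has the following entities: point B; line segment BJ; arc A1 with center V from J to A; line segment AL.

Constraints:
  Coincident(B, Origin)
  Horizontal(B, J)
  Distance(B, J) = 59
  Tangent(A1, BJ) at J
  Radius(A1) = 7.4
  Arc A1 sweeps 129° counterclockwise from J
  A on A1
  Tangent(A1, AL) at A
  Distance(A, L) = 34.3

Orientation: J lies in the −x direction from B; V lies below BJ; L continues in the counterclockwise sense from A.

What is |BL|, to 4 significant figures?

57.98

On A1, J sits at bearing 90° from V; a 129° counterclockwise sweep puts A at bearing 219°, so A = V + 7.4·(cos 219°, sin 219°) = (-64.75, -12.06). Tangency of A1 to AL means the radius VA is perpendicular to AL, so AL runs along (−sin 219°, cos 219°); with |AL| = 34.3, L = (-43.17, -38.71). Then |BL| = |L − B| = 57.98.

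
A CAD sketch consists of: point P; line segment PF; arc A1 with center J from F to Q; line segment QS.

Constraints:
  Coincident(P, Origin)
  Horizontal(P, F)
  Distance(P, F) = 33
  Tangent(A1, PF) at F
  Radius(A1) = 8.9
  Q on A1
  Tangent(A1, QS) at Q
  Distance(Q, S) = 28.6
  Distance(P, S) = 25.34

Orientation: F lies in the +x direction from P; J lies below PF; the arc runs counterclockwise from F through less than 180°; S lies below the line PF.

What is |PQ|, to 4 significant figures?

26.54

P is at the origin; P and F share the same y with |PF| = 33.0 and F on the +x side, so F = (33.00, 0.000). A1 meets PF tangentially, so JF is at right angles to PF, so J = F + (0, -8.9) = (33.00, -8.900). Since JQ ⟂ QS (tangency), |JS| = √(8.9² + 28.6²) = 29.95 regardless of where Q sits on A1. So S lies on both circle(P, 25.34) and circle(J, 29.95); the below-PF intersection is S = (7.291, -24.27). Q is the foot of the tangent from S: Q = (26.37, -2.963).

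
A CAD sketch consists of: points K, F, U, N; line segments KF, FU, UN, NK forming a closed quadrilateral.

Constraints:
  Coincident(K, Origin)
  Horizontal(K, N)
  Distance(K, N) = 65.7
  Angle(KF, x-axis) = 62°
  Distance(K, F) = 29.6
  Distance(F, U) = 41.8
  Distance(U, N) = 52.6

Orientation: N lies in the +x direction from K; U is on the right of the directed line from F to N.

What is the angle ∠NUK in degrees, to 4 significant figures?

117.4°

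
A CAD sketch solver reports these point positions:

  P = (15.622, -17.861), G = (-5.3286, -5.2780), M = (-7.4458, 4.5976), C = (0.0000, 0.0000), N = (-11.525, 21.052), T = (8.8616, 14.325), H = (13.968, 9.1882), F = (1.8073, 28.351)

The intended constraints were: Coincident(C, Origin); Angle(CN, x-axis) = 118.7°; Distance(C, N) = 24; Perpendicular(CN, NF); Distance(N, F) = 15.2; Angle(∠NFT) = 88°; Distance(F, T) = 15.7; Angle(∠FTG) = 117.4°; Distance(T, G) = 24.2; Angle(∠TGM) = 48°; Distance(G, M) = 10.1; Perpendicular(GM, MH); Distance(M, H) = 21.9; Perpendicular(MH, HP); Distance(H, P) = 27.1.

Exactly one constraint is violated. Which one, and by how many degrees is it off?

Perpendicular(MH, HP) — off by 8.60°.

C = (0.00, 0.00) ✓; CN at 118.7° ✓; |CN| = 24.00 ✓; ∠(CN, NF) = 90.00° ✓; |NF| = 15.20 ✓; ∠NFT = 88.00° ✓; |FT| = 15.70 ✓; ∠FTG = 117.4° ✓; |TG| = 24.20 ✓; ∠TGM = 48.00° ✓; |GM| = 10.10 ✓; ∠(GM, MH) = 90.00° ✓; |MH| = 21.90 ✓; ∠(MH, HP) = 98.60° ✗; |HP| = 27.10 ✓.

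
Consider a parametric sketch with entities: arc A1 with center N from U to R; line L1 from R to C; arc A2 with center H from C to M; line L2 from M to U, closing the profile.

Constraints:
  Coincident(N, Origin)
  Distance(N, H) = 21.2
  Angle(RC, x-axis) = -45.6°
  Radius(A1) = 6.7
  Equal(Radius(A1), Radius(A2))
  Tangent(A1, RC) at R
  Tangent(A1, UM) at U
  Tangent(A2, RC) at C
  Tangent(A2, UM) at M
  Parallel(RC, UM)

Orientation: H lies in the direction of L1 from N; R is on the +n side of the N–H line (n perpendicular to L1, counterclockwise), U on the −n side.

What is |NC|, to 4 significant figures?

22.23

Tangency of A1 to both parallel lines with radius 6.7 puts R and U at N ± 6.7·n: R = (4.787, 4.688), U = (-4.787, -4.688). Equal radii place C and M the same way about H: C = H + 6.7·n = (19.62, -10.46), M = H − 6.7·n = (10.05, -19.83). Then |NC| = |C − N| = 22.23.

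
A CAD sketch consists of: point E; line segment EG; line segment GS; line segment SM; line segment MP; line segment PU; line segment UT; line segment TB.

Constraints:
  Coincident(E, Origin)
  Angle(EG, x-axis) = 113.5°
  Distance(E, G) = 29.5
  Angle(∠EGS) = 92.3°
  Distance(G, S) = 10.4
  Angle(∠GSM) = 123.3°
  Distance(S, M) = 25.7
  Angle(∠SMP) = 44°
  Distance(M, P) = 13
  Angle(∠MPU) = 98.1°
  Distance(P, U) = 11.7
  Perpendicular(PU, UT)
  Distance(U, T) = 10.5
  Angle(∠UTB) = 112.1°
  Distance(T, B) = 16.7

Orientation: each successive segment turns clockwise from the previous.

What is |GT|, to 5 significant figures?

24.508

∠MPU = 98.1° gives PU at 111.20° from the x-axis; with |PU| = 11.7, U = (2.7598, 26.343). The perpendicularity gives UT at right angles to PU, so UT runs at 21.200°; with |UT| = 10.5, T = (12.549, 30.140). Then |GT| = |T − G| = 24.508.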